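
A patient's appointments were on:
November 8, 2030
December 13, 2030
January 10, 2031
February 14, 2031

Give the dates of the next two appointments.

March 14, 2031; April 11, 2031

These are Fridays at 28- or 35-day spacing (35, 28, 35).
The pattern: 2nd Friday of the month.
2nd Friday of March 2031: March 14, 2031.
April 2031 — 2nd Friday is April 11, 2031.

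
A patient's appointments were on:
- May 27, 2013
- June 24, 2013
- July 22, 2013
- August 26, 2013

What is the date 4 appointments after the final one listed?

These are Mondays at 28- or 35-day spacing (28, 28, 35).
The pattern: 4th Monday of the month.
September 2013 — 4th Monday is September 23, 2013.
4th Monday of October 2013: October 28, 2013.
4th Monday of November 2013: November 25, 2013.
4th Monday of December 2013: December 23, 2013.

December 23, 2013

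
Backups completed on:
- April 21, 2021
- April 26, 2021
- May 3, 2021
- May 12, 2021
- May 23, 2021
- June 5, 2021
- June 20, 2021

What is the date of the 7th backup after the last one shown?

November 28, 2021

Gaps: 5, 7, 9, 11, 13, 15 days — each gap is 2 larger than the previous one.
Next gap: 17 days. June 20, 2021 + 17 days = July 7, 2021.
Next gap: 19 days. July 7, 2021 + 19 days = July 26, 2021.
Next gap: 21 days. July 26, 2021 + 21 days = August 16, 2021.
Next gap: 23 days. August 16, 2021 + 23 days = September 8, 2021.
Next gap: 25 days. September 8, 2021 + 25 days = October 3, 2021.
Next gap: 27 days. October 3, 2021 + 27 days = October 30, 2021.
Next gap: 29 days. October 30, 2021 + 29 days = November 28, 2021.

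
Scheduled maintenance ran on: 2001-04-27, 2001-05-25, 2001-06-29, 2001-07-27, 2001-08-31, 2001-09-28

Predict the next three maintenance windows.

Every date is a Friday; gaps 28, 35, 28, 35, 28 days.
Each is the last Friday of its month (at least one falls on the 29th or later, ruling out '4th Friday').
Last Friday of October 2001: 2001-10-26.
Last Friday of November 2001: 2001-11-30.
Last Friday of December 2001: 2001-12-28.

2001-10-26, 2001-11-30, 2001-12-28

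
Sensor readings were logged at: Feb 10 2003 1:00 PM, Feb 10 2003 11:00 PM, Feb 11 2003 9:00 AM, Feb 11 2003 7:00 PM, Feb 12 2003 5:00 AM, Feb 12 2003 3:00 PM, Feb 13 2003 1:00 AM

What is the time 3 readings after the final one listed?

Feb 14 2003 7:00 AM

The interval is a steady 10 hours (10, 10, 10, 10, 10, 10).
Feb 13 2003 1:00 AM + 10 h = Feb 13 2003 11:00 AM.
Feb 13 2003 11:00 AM + 10 h = Feb 13 2003 9:00 PM.
Feb 13 2003 9:00 PM + 10 h = Feb 14 2003 7:00 AM.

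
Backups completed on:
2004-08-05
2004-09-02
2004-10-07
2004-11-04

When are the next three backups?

2004-12-02, 2005-01-06, 2005-02-03

All dates are Thursdays, 28, 35, 28 days apart.
Specifically, the 1st Thursday of each month.
December 2004 — 1st Thursday is 2004-12-02.
January 2005 — 1st Thursday is 2005-01-06.
February 2005 — 1st Thursday is 2005-02-03.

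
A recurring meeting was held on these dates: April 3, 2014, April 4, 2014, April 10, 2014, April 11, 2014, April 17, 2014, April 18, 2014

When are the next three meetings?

April 24, 2014; April 25, 2014; May 1, 2014

The gap pattern 1, 6, 1, 6, 1 repeats every 2 events.
These are the Thursdays and Fridays of each week.
Next Thursday: April 24, 2014.
Next Friday: April 25, 2014.
The following Thursday is May 1, 2014.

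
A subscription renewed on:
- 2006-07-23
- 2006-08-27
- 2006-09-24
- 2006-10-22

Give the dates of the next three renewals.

2006-11-26, 2006-12-24, 2007-01-28

Gaps: 35, 28, 28 days — a mix of 28 and 35. Every date is a Sunday.
Each is the 4th Sunday of its month.
4th Sunday of November 2006: 2006-11-26.
4th Sunday of December 2006: 2006-12-24.
4th Sunday of January 2007: 2007-01-28.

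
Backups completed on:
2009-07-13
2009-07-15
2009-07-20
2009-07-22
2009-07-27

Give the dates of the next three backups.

2009-07-29, 2009-08-03, 2009-08-05

Gaps: 2, 5, 2, 5 days — not constant, but cyclic with period 2.
The events fall on every Monday and Wednesday.
Next Wednesday: 2009-07-29.
Next Monday: 2009-08-03.
The following Wednesday is 2009-08-05.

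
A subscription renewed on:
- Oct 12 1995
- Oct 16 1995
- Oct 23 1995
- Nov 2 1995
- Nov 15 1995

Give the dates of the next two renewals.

The spacing grows by 3 each time: 4, 7, 10, 13 days.
Next gap: 16 days. Nov 15 1995 + 16 days = Dec 1 1995.
Next gap: 19 days. Dec 1 1995 + 19 days = Dec 20 1995.

Dec 1 1995, Dec 20 1995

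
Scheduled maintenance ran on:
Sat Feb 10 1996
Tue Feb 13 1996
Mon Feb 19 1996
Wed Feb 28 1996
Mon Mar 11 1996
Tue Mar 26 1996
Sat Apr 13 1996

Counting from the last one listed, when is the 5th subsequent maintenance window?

Gaps: 3, 6, 9, 12, 15, 18 days — each gap is 3 larger than the previous one.
Next gap: 21 days. Sat Apr 13 1996 + 21 days = Sat May 4 1996.
Next gap: 24 days. Sat May 4 1996 + 24 days = Tue May 28 1996.
Next gap: 27 days. Tue May 28 1996 + 27 days = Mon Jun 24 1996.
Next gap: 30 days. Mon Jun 24 1996 + 30 days = Wed Jul 24 1996.
Next gap: 33 days. Wed Jul 24 1996 + 33 days = Mon Aug 26 1996.

Mon Aug 26 1996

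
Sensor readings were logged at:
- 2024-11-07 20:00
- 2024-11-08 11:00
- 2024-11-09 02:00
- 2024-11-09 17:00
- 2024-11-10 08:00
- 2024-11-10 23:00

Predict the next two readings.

Gaps: 15, 15, 15, 15, 15 hours — each event is 15 hours after the previous one.
2024-11-10 23:00 + 15 h = 2024-11-11 14:00.
2024-11-11 14:00 + 15 h = 2024-11-12 05:00.

2024-11-11 14:00, 2024-11-12 05:00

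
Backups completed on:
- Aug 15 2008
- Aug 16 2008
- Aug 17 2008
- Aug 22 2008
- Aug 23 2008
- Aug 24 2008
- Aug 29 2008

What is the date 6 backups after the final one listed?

Sep 12 2008

Every event lands on a Friday or Saturday or Sunday (gaps cycle 1, 1, 5, 1, 1, 5).
So the schedule is: every Friday, Saturday and Sunday.
The following Saturday is Aug 30 2008.
The following Sunday is Aug 31 2008.
Next Friday: Sep 5 2008.
The following Saturday is Sep 6 2008.
The following Sunday is Sep 7 2008.
The following Friday is Sep 12 2008.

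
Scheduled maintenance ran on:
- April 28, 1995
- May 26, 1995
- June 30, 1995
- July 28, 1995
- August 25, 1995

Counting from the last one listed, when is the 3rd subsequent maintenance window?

November 24, 1995

Every date is a Friday; gaps 28, 35, 28, 28 days.
Each is the last Friday of its month (at least one falls on the 29th or later, ruling out '4th Friday').
Last Friday of September 1995: September 29, 1995.
Last Friday of October 1995: October 27, 1995.
Last Friday of November 1995: November 24, 1995.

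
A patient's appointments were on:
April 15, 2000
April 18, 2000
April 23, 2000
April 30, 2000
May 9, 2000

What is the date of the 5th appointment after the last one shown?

July 23, 2000

Gaps: 3, 5, 7, 9 days — each gap is 2 larger than the previous one.
Next gap: 11 days. May 9, 2000 + 11 days = May 20, 2000.
Next gap: 13 days. May 20, 2000 + 13 days = June 2, 2000.
Next gap: 15 days. June 2, 2000 + 15 days = June 17, 2000.
Next gap: 17 days. June 17, 2000 + 17 days = July 4, 2000.
Next gap: 19 days. July 4, 2000 + 19 days = July 23, 2000.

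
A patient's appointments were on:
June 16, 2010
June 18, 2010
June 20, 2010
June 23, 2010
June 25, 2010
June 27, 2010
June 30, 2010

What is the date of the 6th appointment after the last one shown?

July 14, 2010

The gap pattern 2, 2, 3, 2, 2, 3 repeats every 3 events.
These are the Wednesdays, Fridays and Sundays of each week.
Next Friday: July 2, 2010.
Next Sunday: July 4, 2010.
The following Wednesday is July 7, 2010.
Next Friday: July 9, 2010.
Next Sunday: July 11, 2010.
The following Wednesday is July 14, 2010.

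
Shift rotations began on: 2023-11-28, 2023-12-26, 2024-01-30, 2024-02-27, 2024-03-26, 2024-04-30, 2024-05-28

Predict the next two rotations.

Every date is a Tuesday; gaps 28, 35, 28, 28, 35, 28 days.
Each is the last Tuesday of its month (at least one falls on the 29th or later, ruling out '4th Tuesday').
Last Tuesday of June 2024: 2024-06-25.
Last Tuesday of July 2024: 2024-07-30.

2024-06-25, 2024-07-30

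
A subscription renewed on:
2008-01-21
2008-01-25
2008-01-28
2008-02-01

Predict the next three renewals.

Every event lands on a Monday or Friday (gaps cycle 4, 3, 4).
So the schedule is: every Monday and Friday.
Next Monday: 2008-02-04.
The following Friday is 2008-02-08.
The following Monday is 2008-02-11.

2008-02-04, 2008-02-08, 2008-02-11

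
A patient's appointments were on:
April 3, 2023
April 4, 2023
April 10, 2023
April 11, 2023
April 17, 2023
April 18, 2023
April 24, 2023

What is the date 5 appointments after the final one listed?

Every event lands on a Monday or Tuesday (gaps cycle 1, 6, 1, 6, 1, 6).
So the schedule is: every Monday and Tuesday.
The following Tuesday is April 25, 2023.
Next Monday: May 1, 2023.
The following Tuesday is May 2, 2023.
The following Monday is May 8, 2023.
Next Tuesday: May 9, 2023.

May 9, 2023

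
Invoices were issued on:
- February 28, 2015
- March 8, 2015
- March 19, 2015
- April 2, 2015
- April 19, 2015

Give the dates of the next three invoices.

May 9, 2015; June 1, 2015; June 27, 2015

Gaps: 8, 11, 14, 17 days — each gap is 3 larger than the previous one.
Next gap: 20 days. April 19, 2015 + 20 days = May 9, 2015.
Next gap: 23 days. May 9, 2015 + 23 days = June 1, 2015.
Next gap: 26 days. June 1, 2015 + 26 days = June 27, 2015.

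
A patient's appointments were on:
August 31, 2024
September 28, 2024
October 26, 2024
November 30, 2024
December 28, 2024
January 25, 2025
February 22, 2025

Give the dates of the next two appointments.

March 29, 2025; April 26, 2025

All Saturdays; the gaps (28, 28, 35, 28, 28, 28) vary with month length.
This is the last Saturday of each month.
Last Saturday of March 2025: March 29, 2025.
Last Saturday of April 2025: April 26, 2025.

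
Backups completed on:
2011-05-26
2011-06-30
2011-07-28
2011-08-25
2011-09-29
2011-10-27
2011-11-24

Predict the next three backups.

These are Thursdays with 35, 28, 28, 35, 28, 28-day gaps.
Each is the final Thursday of its month — 2011-06-30 is past the 28th, so '4th Thursday' doesn't fit.
Last Thursday of December 2011: 2011-12-29.
Last Thursday of January 2012: 2012-01-26.
Last Thursday of February 2012: 2012-02-23.

2011-12-29, 2012-01-26, 2012-02-23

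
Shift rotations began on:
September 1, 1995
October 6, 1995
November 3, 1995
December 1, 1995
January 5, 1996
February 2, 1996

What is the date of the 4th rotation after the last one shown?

All dates are Fridays, 35, 28, 28, 35, 28 days apart.
Specifically, the 1st Friday of each month.
1st Friday of March 1996: March 1, 1996.
1st Friday of April 1996: April 5, 1996.
1st Friday of May 1996: May 3, 1996.
June 1996 — 1st Friday is June 7, 1996.

June 7, 1996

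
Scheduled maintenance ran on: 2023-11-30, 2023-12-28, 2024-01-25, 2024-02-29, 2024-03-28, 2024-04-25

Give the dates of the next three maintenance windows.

Every date is a Thursday; gaps 28, 28, 35, 28, 28 days.
Each is the last Thursday of its month (at least one falls on the 29th or later, ruling out '4th Thursday').
May 2024 ends with Thursday 2024-05-30.
Last Thursday of June 2024: 2024-06-27.
Last Thursday of July 2024: 2024-07-25.

2024-05-30, 2024-06-27, 2024-07-25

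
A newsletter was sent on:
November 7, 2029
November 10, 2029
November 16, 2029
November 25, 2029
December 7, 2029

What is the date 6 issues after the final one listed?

April 21, 2030

The spacing grows by 3 each time: 3, 6, 9, 12 days.
Next gap: 15 days. December 7, 2029 + 15 days = December 22, 2029.
Next gap: 18 days. December 22, 2029 + 18 days = January 9, 2030.
Next gap: 21 days. January 9, 2030 + 21 days = January 30, 2030.
Next gap: 24 days. January 30, 2030 + 24 days = February 23, 2030.
Next gap: 27 days. February 23, 2030 + 27 days = March 22, 2030.
Next gap: 30 days. March 22, 2030 + 30 days = April 21, 2030.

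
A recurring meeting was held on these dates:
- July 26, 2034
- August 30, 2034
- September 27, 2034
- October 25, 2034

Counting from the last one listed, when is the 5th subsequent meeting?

These are Wednesdays with 35, 28, 28-day gaps.
Each is the final Wednesday of its month — August 30, 2034 is past the 28th, so '4th Wednesday' doesn't fit.
Last Wednesday of November 2034: November 29, 2034.
Last Wednesday of December 2034: December 27, 2034.
January 2035 ends with Wednesday January 31, 2035.
Last Wednesday of February 2035: February 28, 2035.
Last Wednesday of March 2035: March 28, 2035.

March 28, 2035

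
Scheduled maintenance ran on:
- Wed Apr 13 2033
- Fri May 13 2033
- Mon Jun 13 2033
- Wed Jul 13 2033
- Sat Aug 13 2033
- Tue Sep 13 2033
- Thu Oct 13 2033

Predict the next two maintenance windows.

Sun Nov 13 2033, Tue Dec 13 2033

Gaps: 30, 31, 30, 31, 31, 30 days — not constant. Every event is on the 13th of the month.
Pattern: the 13th of each month.
November 2033: Sun Nov 13 2033.
Next: December 2033 → Tue Dec 13 2033.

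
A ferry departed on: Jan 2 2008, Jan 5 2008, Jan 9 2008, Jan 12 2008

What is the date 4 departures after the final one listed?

Jan 26 2008

The gap pattern 3, 4, 3 repeats every 2 events.
These are the Wednesdays and Saturdays of each week.
The following Wednesday is Jan 16 2008.
Next Saturday: Jan 19 2008.
Next Wednesday: Jan 23 2008.
Next Saturday: Jan 26 2008.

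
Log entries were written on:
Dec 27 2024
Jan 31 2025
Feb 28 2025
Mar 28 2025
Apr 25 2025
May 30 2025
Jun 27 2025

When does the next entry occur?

All Fridays; the gaps (35, 28, 28, 28, 35, 28) vary with month length.
This is the last Friday of each month.
Last Friday of July 2025: Jul 25 2025.

Jul 25 2025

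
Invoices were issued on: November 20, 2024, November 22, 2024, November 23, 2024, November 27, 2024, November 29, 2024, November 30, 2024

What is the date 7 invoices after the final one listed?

December 18, 2024

Gaps: 2, 1, 4, 2, 1 days — not constant, but cyclic with period 3.
The events fall on every Wednesday, Friday and Saturday.
Next Wednesday: December 4, 2024.
Next Friday: December 6, 2024.
The following Saturday is December 7, 2024.
The following Wednesday is December 11, 2024.
The following Friday is December 13, 2024.
Next Saturday: December 14, 2024.
Next Wednesday: December 18, 2024.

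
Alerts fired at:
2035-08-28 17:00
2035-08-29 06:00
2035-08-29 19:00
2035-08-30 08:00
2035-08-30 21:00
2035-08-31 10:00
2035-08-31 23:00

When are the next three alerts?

2035-09-01 12:00, 2035-09-02 01:00, 2035-09-02 14:00

Spacing: 13, 13, 13, 13, 13, 13 h — constant 13 h.
2035-08-31 23:00 + 13 h = 2035-09-01 12:00.
2035-09-01 12:00 + 13 h = 2035-09-02 01:00.
2035-09-02 01:00 + 13 h = 2035-09-02 14:00.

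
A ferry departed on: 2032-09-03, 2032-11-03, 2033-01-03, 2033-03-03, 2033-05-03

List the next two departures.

2033-07-03, 2033-09-03

The day-of-month is always 3 (61, 61, 59, 61 days between events).
So this recurs on the 3rd of every 2 months.
Next: July 2033 → 2033-07-03.
September 2033: 2033-09-03.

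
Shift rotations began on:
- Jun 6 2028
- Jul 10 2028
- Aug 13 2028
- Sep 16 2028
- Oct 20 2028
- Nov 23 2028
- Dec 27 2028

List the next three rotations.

Every event comes 34 days after the last (34, 34, 34, 34, 34, 34).
Dec 27 2028 + 34 days = Jan 30 2029.
Jan 30 2029 + 34 days = Mar 5 2029.
Mar 5 2029 + 34 days = Apr 8 2029.

Jan 30 2029, Mar 5 2029, Apr 8 2029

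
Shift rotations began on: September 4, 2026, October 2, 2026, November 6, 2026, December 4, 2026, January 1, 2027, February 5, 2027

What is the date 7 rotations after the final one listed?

Gaps: 28, 35, 28, 28, 35 days — a mix of 28 and 35. Every date is a Friday.
Each is the 1st Friday of its month.
1st Friday of March 2027: March 5, 2027.
1st Friday of April 2027: April 2, 2027.
1st Friday of May 2027: May 7, 2027.
1st Friday of June 2027: June 4, 2027.
July 2027 — 1st Friday is July 2, 2027.
1st Friday of August 2027: August 6, 2027.
1st Friday of September 2027: September 3, 2027.

September 3, 2027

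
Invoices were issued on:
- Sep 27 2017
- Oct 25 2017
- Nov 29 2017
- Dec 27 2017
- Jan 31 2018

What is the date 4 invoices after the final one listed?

All Wednesdays; the gaps (28, 35, 28, 35) vary with month length.
This is the last Wednesday of each month.
Last Wednesday of February 2018: Feb 28 2018.
March 2018 ends with Wednesday Mar 28 2018.
April 2018 ends with Wednesday Apr 25 2018.
Last Wednesday of May 2018: May 30 2018.

May 30 2018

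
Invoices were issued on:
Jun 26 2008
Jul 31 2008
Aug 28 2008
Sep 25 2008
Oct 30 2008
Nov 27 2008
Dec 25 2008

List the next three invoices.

Jan 29 2009, Feb 26 2009, Mar 26 2009

These are Thursdays with 35, 28, 28, 35, 28, 28-day gaps.
Each is the final Thursday of its month — Jul 31 2008 is past the 28th, so '4th Thursday' doesn't fit.
January 2009 ends with Thursday Jan 29 2009.
February 2009 ends with Thursday Feb 26 2009.
March 2009 ends with Thursday Mar 26 2009.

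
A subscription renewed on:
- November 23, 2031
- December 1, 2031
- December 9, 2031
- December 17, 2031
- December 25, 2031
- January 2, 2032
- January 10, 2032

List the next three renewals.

Every event comes 8 days after the last (8, 8, 8, 8, 8, 8).
January 10, 2032 + 8 days = January 18, 2032.
January 18, 2032 + 8 days = January 26, 2032.
January 26, 2032 + 8 days = February 3, 2032.

January 18, 2032; January 26, 2032; February 3, 2032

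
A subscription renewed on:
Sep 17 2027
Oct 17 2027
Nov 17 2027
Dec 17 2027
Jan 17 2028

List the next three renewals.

Gaps: 30, 31, 30, 31 days — not constant. Every event is on the 17th of the month.
Pattern: the 17th of each month.
February 2028: Feb 17 2028.
Next: March 2028 → Mar 17 2028.
April 2028: Apr 17 2028.

Feb 17 2028, Mar 17 2028, Apr 17 2028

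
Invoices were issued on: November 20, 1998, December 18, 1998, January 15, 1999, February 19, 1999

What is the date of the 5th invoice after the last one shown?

These are Fridays at 28- or 35-day spacing (28, 28, 35).
The pattern: 3rd Friday of the month.
3rd Friday of March 1999: March 19, 1999.
April 1999 — 3rd Friday is April 16, 1999.
May 1999 — 3rd Friday is May 21, 1999.
June 1999 — 3rd Friday is June 18, 1999.
July 1999 — 3rd Friday is July 16, 1999.

July 16, 1999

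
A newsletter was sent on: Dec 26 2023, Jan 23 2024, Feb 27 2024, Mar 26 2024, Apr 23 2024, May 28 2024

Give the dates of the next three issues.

All dates are Tuesdays, 28, 35, 28, 28, 35 days apart.
Specifically, the 4th Tuesday of each month.
4th Tuesday of June 2024: Jun 25 2024.
4th Tuesday of July 2024: Jul 23 2024.
August 2024 — 4th Tuesday is Aug 27 2024.

Jun 25 2024, Jul 23 2024, Aug 27 2024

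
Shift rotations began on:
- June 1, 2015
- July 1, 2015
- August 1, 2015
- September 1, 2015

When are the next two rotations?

October 1, 2015; November 1, 2015

Gaps: 30, 31, 31 days — not constant. Every event is on the 1st of the month.
Pattern: the 1st of each month.
October 2015: October 1, 2015.
Next: November 2015 → November 1, 2015.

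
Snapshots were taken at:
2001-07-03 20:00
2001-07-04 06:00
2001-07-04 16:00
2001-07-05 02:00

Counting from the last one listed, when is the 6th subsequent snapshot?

Spacing: 10, 10, 10 h — constant 10 h.
2001-07-05 02:00 + 10 h = 2001-07-05 12:00.
2001-07-05 12:00 + 10 h = 2001-07-05 22:00.
2001-07-05 22:00 + 10 h = 2001-07-06 08:00.
2001-07-06 08:00 + 10 h = 2001-07-06 18:00.
2001-07-06 18:00 + 10 h = 2001-07-07 04:00.
2001-07-07 04:00 + 10 h = 2001-07-07 14:00.

2001-07-07 14:00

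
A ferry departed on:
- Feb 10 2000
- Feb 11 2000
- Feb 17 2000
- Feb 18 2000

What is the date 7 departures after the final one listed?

The gap pattern 1, 6, 1 repeats every 2 events.
These are the Thursdays and Fridays of each week.
The following Thursday is Feb 24 2000.
Next Friday: Feb 25 2000.
Next Thursday: Mar 2 2000.
Next Friday: Mar 3 2000.
The following Thursday is Mar 9 2000.
The following Friday is Mar 10 2000.
The following Thursday is Mar 16 2000.

Mar 16 2000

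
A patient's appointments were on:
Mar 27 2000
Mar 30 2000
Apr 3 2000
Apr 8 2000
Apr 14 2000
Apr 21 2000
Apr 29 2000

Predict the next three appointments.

Gaps: 3, 4, 5, 6, 7, 8 days — each gap is 1 larger than the previous one.
Next gap: 9 days. Apr 29 2000 + 9 days = May 8 2000.
Next gap: 10 days. May 8 2000 + 10 days = May 18 2000.
Next gap: 11 days. May 18 2000 + 11 days = May 29 2000.

May 8 2000, May 18 2000, May 29 2000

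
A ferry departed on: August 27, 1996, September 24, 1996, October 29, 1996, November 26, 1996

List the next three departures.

These are Tuesdays with 28, 35, 28-day gaps.
Each is the final Tuesday of its month — October 29, 1996 is past the 28th, so '4th Tuesday' doesn't fit.
Last Tuesday of December 1996: December 31, 1996.
January 1997 ends with Tuesday January 28, 1997.
Last Tuesday of February 1997: February 25, 1997.

December 31, 1996; January 28, 1997; February 25, 1997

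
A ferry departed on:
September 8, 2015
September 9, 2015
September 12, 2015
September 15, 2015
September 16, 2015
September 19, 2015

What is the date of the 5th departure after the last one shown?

September 30, 2015

Gaps: 1, 3, 3, 1, 3 days — not constant, but cyclic with period 3.
The events fall on every Tuesday, Wednesday and Saturday.
The following Tuesday is September 22, 2015.
Next Wednesday: September 23, 2015.
The following Saturday is September 26, 2015.
The following Tuesday is September 29, 2015.
Next Wednesday: September 30, 2015.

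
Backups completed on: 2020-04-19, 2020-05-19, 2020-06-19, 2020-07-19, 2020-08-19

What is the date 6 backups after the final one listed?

2021-02-19

Each date is the 19th; the gaps (30, 31, 30, 31) track the month lengths.
The rule is the 19th of each month.
September 2020: 2020-09-19.
Next: October 2020 → 2020-10-19.
November 2020: 2020-11-19.
Next: December 2020 → 2020-12-19.
January 2021: 2021-01-19.
Next: February 2021 → 2021-02-19.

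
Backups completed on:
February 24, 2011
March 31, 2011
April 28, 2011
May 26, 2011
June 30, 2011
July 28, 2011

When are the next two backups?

August 25, 2011; September 29, 2011

Every date is a Thursday; gaps 35, 28, 28, 35, 28 days.
Each is the last Thursday of its month (at least one falls on the 29th or later, ruling out '4th Thursday').
Last Thursday of August 2011: August 25, 2011.
September 2011 ends with Thursday September 29, 2011.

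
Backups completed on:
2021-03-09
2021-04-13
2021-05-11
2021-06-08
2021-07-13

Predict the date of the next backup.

These are Tuesdays at 28- or 35-day spacing (35, 28, 28, 35).
The pattern: 2nd Tuesday of the month.
August 2021 — 2nd Tuesday is 2021-08-10.

2021-08-10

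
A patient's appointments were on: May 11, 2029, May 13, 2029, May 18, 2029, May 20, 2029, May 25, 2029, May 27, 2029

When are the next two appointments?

Gaps: 2, 5, 2, 5, 2 days — not constant, but cyclic with period 2.
The events fall on every Friday and Sunday.
The following Friday is June 1, 2029.
The following Sunday is June 3, 2029.

June 1, 2029; June 3, 2029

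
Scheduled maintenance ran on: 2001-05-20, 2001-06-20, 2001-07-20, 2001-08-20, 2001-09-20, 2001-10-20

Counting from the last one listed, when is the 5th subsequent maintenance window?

Each date is the 20th; the gaps (31, 30, 31, 31, 30) track the month lengths.
The rule is the 20th of each month.
Next: November 2001 → 2001-11-20.
Next: December 2001 → 2001-12-20.
January 2002: 2002-01-20.
February 2002: 2002-02-20.
March 2002: 2002-03-20.

2002-03-20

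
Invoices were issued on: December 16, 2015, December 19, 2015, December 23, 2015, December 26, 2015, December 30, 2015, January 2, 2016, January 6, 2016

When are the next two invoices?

Every event lands on a Wednesday or Saturday (gaps cycle 3, 4, 3, 4, 3, 4).
So the schedule is: every Wednesday and Saturday.
The following Saturday is January 9, 2016.
Next Wednesday: January 13, 2016.

January 9, 2016; January 13, 2016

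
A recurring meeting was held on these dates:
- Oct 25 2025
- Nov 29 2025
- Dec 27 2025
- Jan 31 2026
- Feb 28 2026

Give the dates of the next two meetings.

These are Saturdays with 35, 28, 35, 28-day gaps.
Each is the final Saturday of its month — Nov 29 2025 is past the 28th, so '4th Saturday' doesn't fit.
Last Saturday of March 2026: Mar 28 2026.
April 2026 ends with Saturday Apr 25 2026.

Mar 28 2026, Apr 25 2026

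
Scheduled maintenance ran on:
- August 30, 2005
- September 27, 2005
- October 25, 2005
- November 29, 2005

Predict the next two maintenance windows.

December 27, 2005; January 31, 2006

Every date is a Tuesday; gaps 28, 28, 35 days.
Each is the last Tuesday of its month (at least one falls on the 29th or later, ruling out '4th Tuesday').
December 2005 ends with Tuesday December 27, 2005.
Last Tuesday of January 2006: January 31, 2006.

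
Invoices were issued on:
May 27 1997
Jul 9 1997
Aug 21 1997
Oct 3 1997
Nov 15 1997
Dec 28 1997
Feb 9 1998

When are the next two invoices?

Every event comes 43 days after the last (43, 43, 43, 43, 43, 43).
Feb 9 1998 + 43 days = Mar 24 1998.
Mar 24 1998 + 43 days = May 6 1998.

Mar 24 1998, May 6 1998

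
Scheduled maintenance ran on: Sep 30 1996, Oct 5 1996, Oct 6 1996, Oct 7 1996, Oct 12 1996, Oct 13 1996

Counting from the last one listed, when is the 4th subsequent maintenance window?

Oct 21 1996

The gap pattern 5, 1, 1, 5, 1 repeats every 3 events.
These are the Mondays, Saturdays and Sundays of each week.
The following Monday is Oct 14 1996.
Next Saturday: Oct 19 1996.
The following Sunday is Oct 20 1996.
The following Monday is Oct 21 1996.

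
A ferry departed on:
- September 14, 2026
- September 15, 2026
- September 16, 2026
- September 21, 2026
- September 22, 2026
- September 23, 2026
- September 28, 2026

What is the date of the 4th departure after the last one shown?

Gaps: 1, 1, 5, 1, 1, 5 days — not constant, but cyclic with period 3.
The events fall on every Monday, Tuesday and Wednesday.
The following Tuesday is September 29, 2026.
The following Wednesday is September 30, 2026.
The following Monday is October 5, 2026.
The following Tuesday is October 6, 2026.

October 6, 2026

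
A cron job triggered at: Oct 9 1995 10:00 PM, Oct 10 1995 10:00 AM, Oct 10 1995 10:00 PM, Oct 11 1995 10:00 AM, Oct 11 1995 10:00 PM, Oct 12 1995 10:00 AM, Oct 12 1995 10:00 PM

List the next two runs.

Spacing: 12, 12, 12, 12, 12, 12 h — constant 12 h.
Oct 12 1995 10:00 PM + 12 h = Oct 13 1995 10:00 AM.
Oct 13 1995 10:00 AM + 12 h = Oct 13 1995 10:00 PM.

Oct 13 1995 10:00 AM, Oct 13 1995 10:00 PM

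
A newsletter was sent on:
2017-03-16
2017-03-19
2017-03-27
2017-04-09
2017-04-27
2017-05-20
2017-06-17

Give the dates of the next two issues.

2017-07-20, 2017-08-27

Intervals are 3, 8, 13, 18, 23, 28 days — an arithmetic progression with common difference 5.
Next gap: 33 days. 2017-06-17 + 33 days = 2017-07-20.
Next gap: 38 days. 2017-07-20 + 38 days = 2017-08-27.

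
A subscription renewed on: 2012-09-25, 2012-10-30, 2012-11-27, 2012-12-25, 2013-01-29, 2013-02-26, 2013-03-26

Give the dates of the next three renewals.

2013-04-30, 2013-05-28, 2013-06-25

These are Tuesdays with 35, 28, 28, 35, 28, 28-day gaps.
Each is the final Tuesday of its month — 2012-10-30 is past the 28th, so '4th Tuesday' doesn't fit.
April 2013 ends with Tuesday 2013-04-30.
May 2013 ends with Tuesday 2013-05-28.
June 2013 ends with Tuesday 2013-06-25.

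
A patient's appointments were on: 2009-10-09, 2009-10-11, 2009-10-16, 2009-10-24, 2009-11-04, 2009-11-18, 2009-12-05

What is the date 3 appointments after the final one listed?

2010-02-12

Intervals are 2, 5, 8, 11, 14, 17 days — an arithmetic progression with common difference 3.
Next gap: 20 days. 2009-12-05 + 20 days = 2009-12-25.
Next gap: 23 days. 2009-12-25 + 23 days = 2010-01-17.
Next gap: 26 days. 2010-01-17 + 26 days = 2010-02-12.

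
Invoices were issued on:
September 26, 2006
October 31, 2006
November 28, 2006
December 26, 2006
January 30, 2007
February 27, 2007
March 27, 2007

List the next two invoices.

These are Tuesdays with 35, 28, 28, 35, 28, 28-day gaps.
Each is the final Tuesday of its month — October 31, 2006 is past the 28th, so '4th Tuesday' doesn't fit.
Last Tuesday of April 2007: April 24, 2007.
May 2007 ends with Tuesday May 29, 2007.

April 24, 2007; May 29, 2007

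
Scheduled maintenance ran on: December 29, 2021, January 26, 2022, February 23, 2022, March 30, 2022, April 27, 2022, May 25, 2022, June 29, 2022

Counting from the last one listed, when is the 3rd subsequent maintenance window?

September 28, 2022

All Wednesdays; the gaps (28, 28, 35, 28, 28, 35) vary with month length.
This is the last Wednesday of each month.
Last Wednesday of July 2022: July 27, 2022.
August 2022 ends with Wednesday August 31, 2022.
September 2022 ends with Wednesday September 28, 2022.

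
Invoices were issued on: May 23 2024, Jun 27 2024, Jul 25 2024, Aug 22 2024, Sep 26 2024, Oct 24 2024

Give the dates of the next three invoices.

Nov 28 2024, Dec 26 2024, Jan 23 2025

All dates are Thursdays, 35, 28, 28, 35, 28 days apart.
Specifically, the 4th Thursday of each month.
November 2024 — 4th Thursday is Nov 28 2024.
4th Thursday of December 2024: Dec 26 2024.
January 2025 — 4th Thursday is Jan 23 2025.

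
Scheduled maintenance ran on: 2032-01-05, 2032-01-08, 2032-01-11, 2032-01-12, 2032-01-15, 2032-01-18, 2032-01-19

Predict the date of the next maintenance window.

2032-01-22

The gap pattern 3, 3, 1, 3, 3, 1 repeats every 3 events.
These are the Mondays, Thursdays and Sundays of each week.
Next Thursday: 2032-01-22.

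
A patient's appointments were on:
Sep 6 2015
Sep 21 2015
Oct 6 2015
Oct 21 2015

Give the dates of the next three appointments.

Nov 5 2015, Nov 20 2015, Dec 5 2015

Gaps between consecutive events: 15, 15, 15 days — a constant 15-day interval.
Oct 21 2015 + 15 days = Nov 5 2015.
Nov 5 2015 + 15 days = Nov 20 2015.
Nov 20 2015 + 15 days = Dec 5 2015.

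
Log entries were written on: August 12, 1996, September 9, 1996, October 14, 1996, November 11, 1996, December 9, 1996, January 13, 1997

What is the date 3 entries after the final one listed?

April 14, 1997

Gaps: 28, 35, 28, 28, 35 days — a mix of 28 and 35. Every date is a Monday.
Each is the 2nd Monday of its month.
2nd Monday of February 1997: February 10, 1997.
2nd Monday of March 1997: March 10, 1997.
2nd Monday of April 1997: April 14, 1997.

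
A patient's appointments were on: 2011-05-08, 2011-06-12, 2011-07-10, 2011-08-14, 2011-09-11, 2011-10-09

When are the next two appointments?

2011-11-13, 2011-12-11

These are Sundays at 28- or 35-day spacing (35, 28, 35, 28, 28).
The pattern: 2nd Sunday of the month.
November 2011 — 2nd Sunday is 2011-11-13.
2nd Sunday of December 2011: 2011-12-11.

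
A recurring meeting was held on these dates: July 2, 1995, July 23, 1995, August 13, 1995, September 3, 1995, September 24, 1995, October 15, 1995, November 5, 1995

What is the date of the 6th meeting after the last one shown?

Every event comes 21 days after the last (21, 21, 21, 21, 21, 21).
November 5, 1995 + 21 days = November 26, 1995.
November 26, 1995 + 21 days = December 17, 1995.
December 17, 1995 + 21 days = January 7, 1996.
January 7, 1996 + 21 days = January 28, 1996.
January 28, 1996 + 21 days = February 18, 1996.
February 18, 1996 + 21 days = March 10, 1996.

March 10, 1996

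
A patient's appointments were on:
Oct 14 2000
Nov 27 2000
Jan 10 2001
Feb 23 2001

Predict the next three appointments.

The spacing is 44, 44, 44 days — always 44 days.
Feb 23 2001 + 44 days = Apr 8 2001.
Apr 8 2001 + 44 days = May 22 2001.
May 22 2001 + 44 days = Jul 5 2001.

Apr 8 2001, May 22 2001, Jul 5 2001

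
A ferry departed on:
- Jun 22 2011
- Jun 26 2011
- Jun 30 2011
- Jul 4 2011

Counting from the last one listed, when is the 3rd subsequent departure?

Jul 16 2011

The spacing is 4, 4, 4 days — always 4 days.
Jul 4 2011 + 4 days = Jul 8 2011.
Jul 8 2011 + 4 days = Jul 12 2011.
Jul 12 2011 + 4 days = Jul 16 2011.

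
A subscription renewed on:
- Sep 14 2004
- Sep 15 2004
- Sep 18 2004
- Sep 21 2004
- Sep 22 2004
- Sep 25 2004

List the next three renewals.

Sep 28 2004, Sep 29 2004, Oct 2 2004

Every event lands on a Tuesday or Wednesday or Saturday (gaps cycle 1, 3, 3, 1, 3).
So the schedule is: every Tuesday, Wednesday and Saturday.
The following Tuesday is Sep 28 2004.
The following Wednesday is Sep 29 2004.
Next Saturday: Oct 2 2004.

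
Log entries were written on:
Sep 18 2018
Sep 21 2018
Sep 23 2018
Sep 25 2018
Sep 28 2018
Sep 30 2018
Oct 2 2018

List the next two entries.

The gap pattern 3, 2, 2, 3, 2, 2 repeats every 3 events.
These are the Tuesdays, Fridays and Sundays of each week.
The following Friday is Oct 5 2018.
Next Sunday: Oct 7 2018.

Oct 5 2018, Oct 7 2018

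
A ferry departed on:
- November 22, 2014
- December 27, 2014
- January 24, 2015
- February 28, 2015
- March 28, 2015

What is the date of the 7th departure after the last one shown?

October 24, 2015

These are Saturdays at 28- or 35-day spacing (35, 28, 35, 28).
The pattern: 4th Saturday of the month.
April 2015 — 4th Saturday is April 25, 2015.
4th Saturday of May 2015: May 23, 2015.
4th Saturday of June 2015: June 27, 2015.
July 2015 — 4th Saturday is July 25, 2015.
August 2015 — 4th Saturday is August 22, 2015.
September 2015 — 4th Saturday is September 26, 2015.
4th Saturday of October 2015: October 24, 2015.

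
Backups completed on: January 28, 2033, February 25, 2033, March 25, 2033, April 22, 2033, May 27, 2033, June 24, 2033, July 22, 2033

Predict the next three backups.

Gaps: 28, 28, 28, 35, 28, 28 days — a mix of 28 and 35. Every date is a Friday.
Each is the 4th Friday of its month.
4th Friday of August 2033: August 26, 2033.
September 2033 — 4th Friday is September 23, 2033.
4th Friday of October 2033: October 28, 2033.

August 26, 2033; September 23, 2033; October 28, 2033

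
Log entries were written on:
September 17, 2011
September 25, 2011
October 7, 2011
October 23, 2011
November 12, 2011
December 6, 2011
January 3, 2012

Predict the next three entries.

February 4, 2012; March 11, 2012; April 20, 2012

Gaps: 8, 12, 16, 20, 24, 28 days — each gap is 4 larger than the previous one.
Next gap: 32 days. January 3, 2012 + 32 days = February 4, 2012.
Next gap: 36 days. February 4, 2012 + 36 days = March 11, 2012.
Next gap: 40 days. March 11, 2012 + 40 days = April 20, 2012.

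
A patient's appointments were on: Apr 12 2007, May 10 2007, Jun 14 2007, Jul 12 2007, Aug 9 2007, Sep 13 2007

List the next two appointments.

All dates are Thursdays, 28, 35, 28, 28, 35 days apart.
Specifically, the 2nd Thursday of each month.
October 2007 — 2nd Thursday is Oct 11 2007.
2nd Thursday of November 2007: Nov 8 2007.

Oct 11 2007, Nov 8 2007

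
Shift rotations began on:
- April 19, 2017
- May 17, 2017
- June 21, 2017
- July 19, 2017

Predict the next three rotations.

All dates are Wednesdays, 28, 35, 28 days apart.
Specifically, the 3rd Wednesday of each month.
August 2017 — 3rd Wednesday is August 16, 2017.
3rd Wednesday of September 2017: September 20, 2017.
3rd Wednesday of October 2017: October 18, 2017.

August 16, 2017; September 20, 2017; October 18, 2017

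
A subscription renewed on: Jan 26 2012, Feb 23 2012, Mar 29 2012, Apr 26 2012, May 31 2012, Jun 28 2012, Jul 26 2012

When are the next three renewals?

Aug 30 2012, Sep 27 2012, Oct 25 2012

All Thursdays; the gaps (28, 35, 28, 35, 28, 28) vary with month length.
This is the last Thursday of each month.
August 2012 ends with Thursday Aug 30 2012.
September 2012 ends with Thursday Sep 27 2012.
October 2012 ends with Thursday Oct 25 2012.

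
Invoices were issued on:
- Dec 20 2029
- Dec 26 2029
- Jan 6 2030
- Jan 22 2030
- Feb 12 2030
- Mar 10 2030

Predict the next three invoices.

Apr 10 2030, May 16 2030, Jun 26 2030

Gaps: 6, 11, 16, 21, 26 days — each gap is 5 larger than the previous one.
Next gap: 31 days. Mar 10 2030 + 31 days = Apr 10 2030.
Next gap: 36 days. Apr 10 2030 + 36 days = May 16 2030.
Next gap: 41 days. May 16 2030 + 41 days = Jun 26 2030.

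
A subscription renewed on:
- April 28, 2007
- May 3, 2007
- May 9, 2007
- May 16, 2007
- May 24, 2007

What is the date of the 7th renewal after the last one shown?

August 16, 2007

Intervals are 5, 6, 7, 8 days — an arithmetic progression with common difference 1.
Next gap: 9 days. May 24, 2007 + 9 days = June 2, 2007.
Next gap: 10 days. June 2, 2007 + 10 days = June 12, 2007.
Next gap: 11 days. June 12, 2007 + 11 days = June 23, 2007.
Next gap: 12 days. June 23, 2007 + 12 days = July 5, 2007.
Next gap: 13 days. July 5, 2007 + 13 days = July 18, 2007.
Next gap: 14 days. July 18, 2007 + 14 days = August 1, 2007.
Next gap: 15 days. August 1, 2007 + 15 days = August 16, 2007.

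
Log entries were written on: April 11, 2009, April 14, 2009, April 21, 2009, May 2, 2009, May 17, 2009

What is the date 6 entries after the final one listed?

November 7, 2009

The spacing grows by 4 each time: 3, 7, 11, 15 days.
Next gap: 19 days. May 17, 2009 + 19 days = June 5, 2009.
Next gap: 23 days. June 5, 2009 + 23 days = June 28, 2009.
Next gap: 27 days. June 28, 2009 + 27 days = July 25, 2009.
Next gap: 31 days. July 25, 2009 + 31 days = August 25, 2009.
Next gap: 35 days. August 25, 2009 + 35 days = September 29, 2009.
Next gap: 39 days. September 29, 2009 + 39 days = November 7, 2009.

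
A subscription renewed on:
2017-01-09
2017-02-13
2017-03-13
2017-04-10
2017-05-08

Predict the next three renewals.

These are Mondays at 28- or 35-day spacing (35, 28, 28, 28).
The pattern: 2nd Monday of the month.
2nd Monday of June 2017: 2017-06-12.
2nd Monday of July 2017: 2017-07-10.
August 2017 — 2nd Monday is 2017-08-14.

2017-06-12, 2017-07-10, 2017-08-14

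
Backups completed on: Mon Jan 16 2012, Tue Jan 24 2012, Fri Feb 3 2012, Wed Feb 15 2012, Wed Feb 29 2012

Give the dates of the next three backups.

Fri Mar 16 2012, Tue Apr 3 2012, Mon Apr 23 2012

Intervals are 8, 10, 12, 14 days — an arithmetic progression with common difference 2.
Next gap: 16 days. Wed Feb 29 2012 + 16 days = Fri Mar 16 2012.
Next gap: 18 days. Fri Mar 16 2012 + 18 days = Tue Apr 3 2012.
Next gap: 20 days. Tue Apr 3 2012 + 20 days = Mon Apr 23 2012.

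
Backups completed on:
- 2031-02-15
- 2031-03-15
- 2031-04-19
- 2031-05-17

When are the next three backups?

All dates are Saturdays, 28, 35, 28 days apart.
Specifically, the 3rd Saturday of each month.
June 2031 — 3rd Saturday is 2031-06-21.
3rd Saturday of July 2031: 2031-07-19.
August 2031 — 3rd Saturday is 2031-08-16.

2031-06-21, 2031-07-19, 2031-08-16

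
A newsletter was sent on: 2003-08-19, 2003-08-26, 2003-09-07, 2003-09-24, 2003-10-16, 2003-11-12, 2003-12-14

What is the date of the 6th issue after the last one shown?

The spacing grows by 5 each time: 7, 12, 17, 22, 27, 32 days.
Next gap: 37 days. 2003-12-14 + 37 days = 2004-01-20.
Next gap: 42 days. 2004-01-20 + 42 days = 2004-03-02.
Next gap: 47 days. 2004-03-02 + 47 days = 2004-04-18.
Next gap: 52 days. 2004-04-18 + 52 days = 2004-06-09.
Next gap: 57 days. 2004-06-09 + 57 days = 2004-08-05.
Next gap: 62 days. 2004-08-05 + 62 days = 2004-10-06.

2004-10-06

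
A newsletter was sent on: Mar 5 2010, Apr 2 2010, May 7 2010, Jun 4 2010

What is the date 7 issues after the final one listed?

Jan 7 2011

Gaps: 28, 35, 28 days — a mix of 28 and 35. Every date is a Friday.
Each is the 1st Friday of its month.
1st Friday of July 2010: Jul 2 2010.
1st Friday of August 2010: Aug 6 2010.
September 2010 — 1st Friday is Sep 3 2010.
1st Friday of October 2010: Oct 1 2010.
November 2010 — 1st Friday is Nov 5 2010.
December 2010 — 1st Friday is Dec 3 2010.
January 2011 — 1st Friday is Jan 7 2011.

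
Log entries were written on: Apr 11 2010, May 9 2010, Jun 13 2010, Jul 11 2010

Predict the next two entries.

Aug 8 2010, Sep 12 2010

Gaps: 28, 35, 28 days — a mix of 28 and 35. Every date is a Sunday.
Each is the 2nd Sunday of its month.
2nd Sunday of August 2010: Aug 8 2010.
2nd Sunday of September 2010: Sep 12 2010.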